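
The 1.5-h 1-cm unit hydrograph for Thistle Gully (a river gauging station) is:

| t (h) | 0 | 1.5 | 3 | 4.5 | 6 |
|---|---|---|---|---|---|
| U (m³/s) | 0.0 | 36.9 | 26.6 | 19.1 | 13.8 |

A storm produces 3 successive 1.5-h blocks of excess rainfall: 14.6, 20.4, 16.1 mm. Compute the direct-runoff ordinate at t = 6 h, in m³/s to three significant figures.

Q ≈ 102 m³/s

By discrete convolution, Q_j = Σ (P_i / 10 mm) · U_{j−i}.
At t = 6 h (j=4): Q = (14.6/10)·13.8 + (20.4/10)·19.1 + (16.1/10)·26.6 = 102 m³/s.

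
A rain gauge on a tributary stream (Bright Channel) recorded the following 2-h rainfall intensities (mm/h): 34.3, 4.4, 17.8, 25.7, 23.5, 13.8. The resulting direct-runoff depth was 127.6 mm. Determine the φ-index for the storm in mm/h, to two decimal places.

φ ≈ 10.26 mm/h

Only the 5 blocks with intensity above φ contribute runoff: 34.3, 17.8, 25.7, 23.5, 13.8 mm/h.
Σ(I−φ)·Δt = d  ⇒  (34.3+17.8+25.7+23.5+13.8 − 5φ)·2 = 127.6
φ = (115.1 − 127.6/2) / 5 = 10.26 mm/h.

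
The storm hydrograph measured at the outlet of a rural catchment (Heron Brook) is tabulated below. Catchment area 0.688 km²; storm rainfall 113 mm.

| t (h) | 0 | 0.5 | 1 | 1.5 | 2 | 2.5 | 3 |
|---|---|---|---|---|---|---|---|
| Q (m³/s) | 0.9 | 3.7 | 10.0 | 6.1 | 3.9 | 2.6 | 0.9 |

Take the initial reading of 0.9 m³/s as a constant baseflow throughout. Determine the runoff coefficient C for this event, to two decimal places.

C ≈ 0.50

ΣQ_DR = 21.80 m³/s; V = ΣQ_DR·Δt = 39240 m³.
Runoff depth d = V / A = 57.03 mm.
C = d / P = 57.03 / 113 = 0.50.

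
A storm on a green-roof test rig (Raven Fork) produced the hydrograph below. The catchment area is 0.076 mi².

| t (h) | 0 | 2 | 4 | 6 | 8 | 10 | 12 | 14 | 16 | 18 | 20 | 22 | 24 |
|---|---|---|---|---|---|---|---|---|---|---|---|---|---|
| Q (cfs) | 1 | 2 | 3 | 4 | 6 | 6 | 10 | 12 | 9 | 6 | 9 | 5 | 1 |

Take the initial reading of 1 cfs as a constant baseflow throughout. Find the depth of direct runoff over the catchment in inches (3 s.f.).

d ≈ 2.49 in

Direct runoff: 0.0, 1.0, 2.0, 3.0, 5.0, 5.0, 9.0, 11.0, 8.0, 5.0, 8.0, 4.0, 0.0 cfs; ΣQ_DR = 61.00 cfs.
V = ΣQ_DR · Δt = 61.00 × 7200 s = 4.392 × 10^5 ft³.
Over A = 0.076 mi², depth = V / A = 2.49 in.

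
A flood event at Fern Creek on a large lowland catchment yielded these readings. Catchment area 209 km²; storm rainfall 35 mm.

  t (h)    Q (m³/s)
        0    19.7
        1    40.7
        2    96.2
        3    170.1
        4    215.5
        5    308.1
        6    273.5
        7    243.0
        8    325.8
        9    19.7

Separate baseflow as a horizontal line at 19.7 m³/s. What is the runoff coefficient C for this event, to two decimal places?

ΣQ_DR = 1515 m³/s; V = ΣQ_DR·Δt = 5.455 × 10^6 m³.
Runoff depth d = V / A = 26.10 mm.
C = d / P = 26.10 / 35 = 0.75.

C ≈ 0.75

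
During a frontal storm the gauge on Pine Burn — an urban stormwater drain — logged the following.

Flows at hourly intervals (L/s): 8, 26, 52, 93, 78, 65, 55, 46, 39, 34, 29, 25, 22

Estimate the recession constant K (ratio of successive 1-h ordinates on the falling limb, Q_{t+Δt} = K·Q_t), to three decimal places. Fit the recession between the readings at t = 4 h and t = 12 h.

Using the recession-limb readings at t = 4 h and t = 12 h: Q falls from 78 to 22 L/s over 8 intervals.
K = (Q₂/Q₁)^(1/8) = (22/78)^(1/8) = 0.854.

K ≈ 0.854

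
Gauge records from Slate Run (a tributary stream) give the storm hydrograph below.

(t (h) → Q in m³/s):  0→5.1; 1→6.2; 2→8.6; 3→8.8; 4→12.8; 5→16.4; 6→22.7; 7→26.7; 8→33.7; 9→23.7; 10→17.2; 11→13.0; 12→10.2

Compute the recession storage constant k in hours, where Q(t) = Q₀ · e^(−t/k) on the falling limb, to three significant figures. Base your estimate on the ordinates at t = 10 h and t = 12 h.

On the falling limb, Q drops from 17.2 to 10.2 m³/s between t = 10 h and t = 12 h (Δt = 2 h).
k = −Δt / ln(Q₂/Q₁) = −2 / ln(10.2/17.2) = 3.83 h.

k ≈ 3.83 h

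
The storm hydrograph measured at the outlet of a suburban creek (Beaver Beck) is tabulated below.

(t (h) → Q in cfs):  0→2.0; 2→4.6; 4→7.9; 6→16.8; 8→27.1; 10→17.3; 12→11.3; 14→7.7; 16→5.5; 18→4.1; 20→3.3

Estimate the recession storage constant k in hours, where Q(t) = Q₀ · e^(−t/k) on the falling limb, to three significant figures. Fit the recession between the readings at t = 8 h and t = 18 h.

On the falling limb, Q drops from 27.1 to 4.1 cfs between t = 8 h and t = 18 h (Δt = 10 h).
k = −Δt / ln(Q₂/Q₁) = −10 / ln(4.1/27.1) = 5.30 h.

k ≈ 5.30 h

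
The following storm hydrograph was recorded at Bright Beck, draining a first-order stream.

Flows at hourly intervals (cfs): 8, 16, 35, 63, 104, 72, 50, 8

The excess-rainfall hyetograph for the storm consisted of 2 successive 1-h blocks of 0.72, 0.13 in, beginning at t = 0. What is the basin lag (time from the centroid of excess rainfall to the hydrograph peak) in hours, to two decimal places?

t_L ≈ 3.35 h

Centroid of excess rainfall: t_c = Σ P_i·t̄_i / ΣP_i = 0.6529 h (block centres at 0.5, 1.5 h).
Hydrograph peak occurs at t = 4 h, so basin lag t_L = 4 − 0.6529 = 3.35 h.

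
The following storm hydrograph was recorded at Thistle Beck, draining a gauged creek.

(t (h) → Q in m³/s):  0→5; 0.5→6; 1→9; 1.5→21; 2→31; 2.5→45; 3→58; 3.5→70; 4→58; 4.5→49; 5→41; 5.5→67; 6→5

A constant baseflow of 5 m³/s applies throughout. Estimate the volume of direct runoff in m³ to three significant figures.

V ≈ 7.20 × 10^5 m³

Direct-runoff ordinates (Q − Q_b): 0.0, 1.0, 4.0, 16.0, 26.0, 40.0, 53.0, 65.0, 53.0, 44.0, 36.0, 62.0, 0.0 m³/s.
ΣQ_DR = 400.0 m³/s.
With Δt = 0.5 h = 1800 s, V = ΣQ_DR · Δt = 400.0 × 1800 = 7.20 × 10^5 m³.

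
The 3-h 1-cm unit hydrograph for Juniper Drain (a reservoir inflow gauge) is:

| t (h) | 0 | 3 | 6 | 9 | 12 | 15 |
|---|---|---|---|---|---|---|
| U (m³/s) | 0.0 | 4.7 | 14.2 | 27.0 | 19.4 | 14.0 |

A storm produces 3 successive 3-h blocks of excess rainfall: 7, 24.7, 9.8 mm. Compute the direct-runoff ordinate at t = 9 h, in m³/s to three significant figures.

Q ≈ 58.6 m³/s

By discrete convolution, Q_j = Σ (P_i / 10 mm) · U_{j−i}.
At t = 9 h (j=3): Q = (7/10)·27.0 + (24.7/10)·14.2 + (9.8/10)·4.7 = 58.6 m³/s.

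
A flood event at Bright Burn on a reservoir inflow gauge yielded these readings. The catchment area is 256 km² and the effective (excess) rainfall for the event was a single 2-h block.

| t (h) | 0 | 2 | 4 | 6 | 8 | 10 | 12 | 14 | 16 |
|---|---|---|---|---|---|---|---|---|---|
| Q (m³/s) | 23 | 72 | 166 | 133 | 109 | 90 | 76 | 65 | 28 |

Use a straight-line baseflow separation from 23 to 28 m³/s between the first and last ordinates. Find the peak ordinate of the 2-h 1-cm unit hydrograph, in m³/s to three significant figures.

Direct runoff: 0.00, 48.38, 141.75, 108.12, 83.50, 63.88, 49.25, 37.62, 0.00 m³/s; ΣQ_DR = 532.5 m³/s, peak = 141.75 m³/s.
Runoff depth d = ΣQ_DR·Δt / A = 532.5 × 7200 / (256 km²) = 14.98 mm.
The 1-cm UH is the DRH scaled by (10 mm)/d, so U_p = 141.75 × 10/14.98 = 94.6 m³/s.

U_p ≈ 94.6 m³/s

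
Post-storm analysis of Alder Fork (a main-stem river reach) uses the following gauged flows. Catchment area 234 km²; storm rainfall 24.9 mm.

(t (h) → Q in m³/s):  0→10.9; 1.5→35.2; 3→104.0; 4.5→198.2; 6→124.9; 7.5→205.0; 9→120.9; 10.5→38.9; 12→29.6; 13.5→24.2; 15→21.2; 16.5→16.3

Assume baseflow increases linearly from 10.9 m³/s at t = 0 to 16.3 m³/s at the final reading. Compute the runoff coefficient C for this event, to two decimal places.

C ≈ 0.71

ΣQ_DR = 766.1 m³/s; V = ΣQ_DR·Δt = 4.137 × 10^6 m³.
Runoff depth d = V / A = 17.68 mm.
C = d / P = 17.68 / 24.9 = 0.71.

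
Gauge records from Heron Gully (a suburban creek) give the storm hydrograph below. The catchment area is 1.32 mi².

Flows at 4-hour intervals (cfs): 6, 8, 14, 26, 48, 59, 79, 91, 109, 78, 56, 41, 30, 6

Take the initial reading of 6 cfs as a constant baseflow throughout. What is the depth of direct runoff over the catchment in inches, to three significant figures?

d ≈ 2.66 in

Direct runoff: 0.0, 2.0, 8.0, 20.0, 42.0, 53.0, 73.0, 85.0, 103.0, 72.0, 50.0, 35.0, 24.0, 0.0 cfs; ΣQ_DR = 567.0 cfs.
V = ΣQ_DR · Δt = 567.0 × 14400 s = 8.165 × 10^6 ft³.
Over A = 1.32 mi², depth = V / A = 2.66 in.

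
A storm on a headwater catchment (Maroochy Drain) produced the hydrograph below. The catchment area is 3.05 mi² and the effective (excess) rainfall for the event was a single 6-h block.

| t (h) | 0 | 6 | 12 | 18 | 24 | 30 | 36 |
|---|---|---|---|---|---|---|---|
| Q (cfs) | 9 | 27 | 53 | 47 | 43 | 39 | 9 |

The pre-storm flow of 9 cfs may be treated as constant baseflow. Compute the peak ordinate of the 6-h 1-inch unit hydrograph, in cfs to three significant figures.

Direct runoff: 0.0, 18.0, 44.0, 38.0, 34.0, 30.0, 0.0 cfs; ΣQ_DR = 164.0 cfs, peak = 44.0 cfs.
Runoff depth d = ΣQ_DR·Δt / A = 164.0 × 21600 / (3.05 mi²) = 0.4999 in.
The 1-inch UH is the DRH scaled by (1 in)/d, so U_p = 44.0 × 1/0.4999 = 88.0 cfs.

U_p ≈ 88.0 cfs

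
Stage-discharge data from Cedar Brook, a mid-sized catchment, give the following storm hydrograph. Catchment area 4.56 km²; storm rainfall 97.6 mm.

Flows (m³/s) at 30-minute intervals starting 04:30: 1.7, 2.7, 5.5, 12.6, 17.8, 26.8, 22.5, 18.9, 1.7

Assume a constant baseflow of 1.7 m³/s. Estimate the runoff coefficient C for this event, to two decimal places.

C ≈ 0.38

ΣQ_DR = 94.90 m³/s; V = ΣQ_DR·Δt = 1.708 × 10^5 m³.
Runoff depth d = V / A = 37.46 mm.
C = d / P = 37.46 / 97.6 = 0.38.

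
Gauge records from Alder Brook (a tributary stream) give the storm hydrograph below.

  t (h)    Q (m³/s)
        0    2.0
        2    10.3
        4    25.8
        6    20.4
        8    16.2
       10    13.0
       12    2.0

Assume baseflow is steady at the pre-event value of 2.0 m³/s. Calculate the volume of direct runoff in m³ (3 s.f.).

Direct-runoff ordinates (Q − Q_b): 0.0, 8.3, 23.8, 18.4, 14.2, 11.0, 0.0 m³/s.
ΣQ_DR = 75.70 m³/s.
With Δt = 2 h = 7200 s, V = ΣQ_DR · Δt = 75.70 × 7200 = 5.45 × 10^5 m³.

V ≈ 5.45 × 10^5 m³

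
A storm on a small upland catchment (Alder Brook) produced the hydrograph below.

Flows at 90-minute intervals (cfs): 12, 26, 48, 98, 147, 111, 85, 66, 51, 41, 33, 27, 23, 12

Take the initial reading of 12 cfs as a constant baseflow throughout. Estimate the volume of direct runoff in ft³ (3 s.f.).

V ≈ 3.30 × 10^6 ft³

Direct-runoff ordinates (Q − Q_b): 0.0, 14.0, 36.0, 86.0, 135.0, 99.0, 73.0, 54.0, 39.0, 29.0, 21.0, 15.0, 11.0, 0.0 cfs.
ΣQ_DR = 612.0 cfs.
With Δt = 1.5 h = 5400 s, V = ΣQ_DR · Δt = 612.0 × 5400 = 3.30 × 10^6 ft³.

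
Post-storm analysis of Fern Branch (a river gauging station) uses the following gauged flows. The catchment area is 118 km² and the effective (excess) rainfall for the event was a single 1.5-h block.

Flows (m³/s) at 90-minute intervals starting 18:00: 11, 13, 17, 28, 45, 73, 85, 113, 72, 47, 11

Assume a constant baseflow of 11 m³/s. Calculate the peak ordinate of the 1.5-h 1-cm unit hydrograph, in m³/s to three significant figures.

U_p ≈ 56.6 m³/s

Direct runoff: 0.0, 2.0, 6.0, 17.0, 34.0, 62.0, 74.0, 102.0, 61.0, 36.0, 0.0 m³/s; ΣQ_DR = 394.0 m³/s, peak = 102.0 m³/s.
Runoff depth d = ΣQ_DR·Δt / A = 394.0 × 5400 / (118 km²) = 18.03 mm.
The 1-cm UH is the DRH scaled by (10 mm)/d, so U_p = 102.0 × 10/18.03 = 56.6 m³/s.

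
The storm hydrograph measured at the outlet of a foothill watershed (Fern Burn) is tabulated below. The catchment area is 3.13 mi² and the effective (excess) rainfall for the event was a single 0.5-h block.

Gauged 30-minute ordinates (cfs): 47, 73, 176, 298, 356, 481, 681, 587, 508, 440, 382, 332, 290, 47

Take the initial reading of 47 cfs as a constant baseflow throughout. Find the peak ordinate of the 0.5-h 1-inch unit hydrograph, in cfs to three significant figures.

Direct runoff: 0.0, 26.0, 129.0, 251.0, 309.0, 434.0, 634.0, 540.0, 461.0, 393.0, 335.0, 285.0, 243.0, 0.0 cfs; ΣQ_DR = 4040 cfs, peak = 634.0 cfs.
Runoff depth d = ΣQ_DR·Δt / A = 4040 × 1800 / (3.13 mi²) = 1.000 in.
The 1-inch UH is the DRH scaled by (1 in)/d, so U_p = 634.0 × 1/1.000 = 634 cfs.

U_p ≈ 634 cfs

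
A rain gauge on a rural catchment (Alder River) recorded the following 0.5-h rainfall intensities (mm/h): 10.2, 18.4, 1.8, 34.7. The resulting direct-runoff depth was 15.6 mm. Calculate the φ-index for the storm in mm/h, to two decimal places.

φ ≈ 10.95 mm/h

Only the 2 blocks with intensity above φ contribute runoff: 18.4, 34.7 mm/h.
Σ(I−φ)·Δt = d  ⇒  (18.4+34.7 − 2φ)·0.5 = 15.6
φ = (53.10 − 15.6/0.5) / 2 = 10.95 mm/h.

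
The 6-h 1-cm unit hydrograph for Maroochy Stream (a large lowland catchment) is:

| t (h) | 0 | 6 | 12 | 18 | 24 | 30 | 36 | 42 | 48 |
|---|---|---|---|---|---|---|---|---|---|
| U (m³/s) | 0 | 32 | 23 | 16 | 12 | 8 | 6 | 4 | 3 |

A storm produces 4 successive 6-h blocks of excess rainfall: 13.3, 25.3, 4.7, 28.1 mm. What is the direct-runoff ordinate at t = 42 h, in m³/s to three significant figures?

Q ≈ 58.0 m³/s

By discrete convolution, Q_j = Σ (P_i / 10 mm) · U_{j−i}.
At t = 42 h (j=7): Q = (13.3/10)·4 + (25.3/10)·6 + (4.7/10)·8 + (28.1/10)·12 = 58.0 m³/s.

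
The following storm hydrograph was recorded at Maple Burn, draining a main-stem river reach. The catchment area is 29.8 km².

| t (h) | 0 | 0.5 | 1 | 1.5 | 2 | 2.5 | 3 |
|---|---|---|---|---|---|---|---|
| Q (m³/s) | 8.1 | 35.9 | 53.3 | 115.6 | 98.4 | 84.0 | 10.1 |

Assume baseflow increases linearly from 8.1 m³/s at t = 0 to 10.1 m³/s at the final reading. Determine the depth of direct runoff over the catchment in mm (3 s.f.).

d ≈ 20.6 mm

Direct runoff: 0.00, 27.47, 44.53, 106.50, 88.97, 74.23, 0.00 m³/s; ΣQ_DR = 341.7 m³/s.
V = ΣQ_DR · Δt = 341.7 × 1800 s = 6.151 × 10^5 m³.
Over A = 29.8 km², depth = V / A = 20.6 mm.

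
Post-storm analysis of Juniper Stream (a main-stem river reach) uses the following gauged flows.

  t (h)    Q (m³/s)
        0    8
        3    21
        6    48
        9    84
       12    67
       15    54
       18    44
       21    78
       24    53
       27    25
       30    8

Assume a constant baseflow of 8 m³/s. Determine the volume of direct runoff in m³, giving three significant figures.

V ≈ 4.34 × 10^6 m³

Direct-runoff ordinates (Q − Q_b): 0.0, 13.0, 40.0, 76.0, 59.0, 46.0, 36.0, 70.0, 45.0, 17.0, 0.0 m³/s.
ΣQ_DR = 402.0 m³/s.
With Δt = 3 h = 10800 s, V = ΣQ_DR · Δt = 402.0 × 10800 = 4.34 × 10^6 m³.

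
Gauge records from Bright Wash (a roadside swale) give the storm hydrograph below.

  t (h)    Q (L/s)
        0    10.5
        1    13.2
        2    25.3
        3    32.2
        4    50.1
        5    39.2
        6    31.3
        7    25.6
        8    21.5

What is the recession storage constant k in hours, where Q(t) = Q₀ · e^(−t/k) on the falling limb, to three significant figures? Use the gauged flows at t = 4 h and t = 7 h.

k ≈ 4.47 h

On the falling limb, Q drops from 50.1 to 25.6 L/s between t = 4 h and t = 7 h (Δt = 3 h).
k = −Δt / ln(Q₂/Q₁) = −3 / ln(25.6/50.1) = 4.47 h.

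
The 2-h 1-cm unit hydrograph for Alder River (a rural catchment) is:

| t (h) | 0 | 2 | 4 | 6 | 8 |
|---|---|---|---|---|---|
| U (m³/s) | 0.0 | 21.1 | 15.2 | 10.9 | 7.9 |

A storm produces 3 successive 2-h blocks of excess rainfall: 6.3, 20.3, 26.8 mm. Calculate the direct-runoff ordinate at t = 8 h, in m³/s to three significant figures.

By discrete convolution, Q_j = Σ (P_i / 10 mm) · U_{j−i}.
At t = 8 h (j=4): Q = (6.3/10)·7.9 + (20.3/10)·10.9 + (26.8/10)·15.2 = 67.8 m³/s.

Q ≈ 67.8 m³/s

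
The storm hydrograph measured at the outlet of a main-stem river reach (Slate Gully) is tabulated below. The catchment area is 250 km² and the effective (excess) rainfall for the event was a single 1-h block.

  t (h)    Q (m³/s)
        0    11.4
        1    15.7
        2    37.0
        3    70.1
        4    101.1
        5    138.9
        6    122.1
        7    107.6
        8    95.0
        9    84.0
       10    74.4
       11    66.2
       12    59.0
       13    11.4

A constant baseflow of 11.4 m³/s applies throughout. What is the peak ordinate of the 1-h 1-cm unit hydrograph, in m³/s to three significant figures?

Direct runoff: 0.0, 4.3, 25.6, 58.7, 89.7, 127.5, 110.7, 96.2, 83.6, 72.6, 63.0, 54.8, 47.6, 0.0 m³/s; ΣQ_DR = 834.3 m³/s, peak = 127.5 m³/s.
Runoff depth d = ΣQ_DR·Δt / A = 834.3 × 3600 / (250 km²) = 12.01 mm.
The 1-cm UH is the DRH scaled by (10 mm)/d, so U_p = 127.5 × 10/12.01 = 106 m³/s.

U_p ≈ 106 m³/s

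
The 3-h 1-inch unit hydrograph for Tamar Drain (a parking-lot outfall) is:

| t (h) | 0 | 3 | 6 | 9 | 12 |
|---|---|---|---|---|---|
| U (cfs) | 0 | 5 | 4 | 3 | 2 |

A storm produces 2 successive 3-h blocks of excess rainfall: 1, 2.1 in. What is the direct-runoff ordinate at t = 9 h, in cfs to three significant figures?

Q ≈ 11.4 cfs

By discrete convolution, Q_j = Σ (P_i / 1 in) · U_{j−i}.
At t = 9 h (j=3): Q = (1/1)·3 + (2.1/1)·4 = 11.4 cfs.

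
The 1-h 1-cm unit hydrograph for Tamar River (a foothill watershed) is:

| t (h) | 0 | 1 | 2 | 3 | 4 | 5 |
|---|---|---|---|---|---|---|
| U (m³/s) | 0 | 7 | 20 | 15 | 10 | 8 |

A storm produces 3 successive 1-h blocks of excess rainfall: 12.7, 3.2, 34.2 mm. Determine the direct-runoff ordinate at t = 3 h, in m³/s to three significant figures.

By discrete convolution, Q_j = Σ (P_i / 10 mm) · U_{j−i}.
At t = 3 h (j=3): Q = (12.7/10)·15 + (3.2/10)·20 + (34.2/10)·7 = 49.4 m³/s.

Q ≈ 49.4 m³/s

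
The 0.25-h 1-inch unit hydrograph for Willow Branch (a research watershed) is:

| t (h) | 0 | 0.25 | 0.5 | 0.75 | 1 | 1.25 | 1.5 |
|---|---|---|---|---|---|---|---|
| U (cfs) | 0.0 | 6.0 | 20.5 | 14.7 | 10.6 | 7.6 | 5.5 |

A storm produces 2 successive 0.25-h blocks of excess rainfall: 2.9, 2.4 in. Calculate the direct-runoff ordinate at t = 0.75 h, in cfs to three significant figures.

By discrete convolution, Q_j = Σ (P_i / 1 in) · U_{j−i}.
At t = 0.75 h (j=3): Q = (2.9/1)·14.7 + (2.4/1)·20.5 = 91.8 cfs.

Q ≈ 91.8 cfs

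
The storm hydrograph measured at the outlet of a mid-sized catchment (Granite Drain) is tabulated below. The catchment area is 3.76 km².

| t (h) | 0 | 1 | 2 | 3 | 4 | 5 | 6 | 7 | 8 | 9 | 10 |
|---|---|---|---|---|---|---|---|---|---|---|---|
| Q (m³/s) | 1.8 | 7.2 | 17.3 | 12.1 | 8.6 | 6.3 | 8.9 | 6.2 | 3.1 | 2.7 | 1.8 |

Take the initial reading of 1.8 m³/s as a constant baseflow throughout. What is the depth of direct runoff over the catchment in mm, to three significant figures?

Direct runoff: 0.0, 5.4, 15.5, 10.3, 6.8, 4.5, 7.1, 4.4, 1.3, 0.9, 0.0 m³/s; ΣQ_DR = 56.20 m³/s.
V = ΣQ_DR · Δt = 56.20 × 3600 s = 2.023 × 10^5 m³.
Over A = 3.76 km², depth = V / A = 53.8 mm.

d ≈ 53.8 mm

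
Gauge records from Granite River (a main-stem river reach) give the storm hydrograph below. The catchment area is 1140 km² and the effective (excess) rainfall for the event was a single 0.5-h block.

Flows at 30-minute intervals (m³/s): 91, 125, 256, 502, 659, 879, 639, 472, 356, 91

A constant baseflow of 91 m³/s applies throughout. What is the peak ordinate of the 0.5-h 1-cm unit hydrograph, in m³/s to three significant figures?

Direct runoff: 0.0, 34.0, 165.0, 411.0, 568.0, 788.0, 548.0, 381.0, 265.0, 0.0 m³/s; ΣQ_DR = 3160 m³/s, peak = 788.0 m³/s.
Runoff depth d = ΣQ_DR·Δt / A = 3160 × 1800 / (1140 km²) = 4.989 mm.
The 1-cm UH is the DRH scaled by (10 mm)/d, so U_p = 788.0 × 10/4.989 = 1580 m³/s.

U_p ≈ 1580 m³/s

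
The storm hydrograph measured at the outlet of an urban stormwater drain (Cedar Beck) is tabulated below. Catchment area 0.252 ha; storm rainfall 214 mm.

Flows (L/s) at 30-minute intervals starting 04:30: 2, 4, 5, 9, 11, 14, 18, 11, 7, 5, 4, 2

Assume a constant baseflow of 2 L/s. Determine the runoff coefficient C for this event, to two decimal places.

ΣQ_DR = 68.00 L/s; V = ΣQ_DR·Δt = 1.224 × 10^5 L.
Runoff depth d = V / A = 48.57 mm.
C = d / P = 48.57 / 214 = 0.23.

C ≈ 0.23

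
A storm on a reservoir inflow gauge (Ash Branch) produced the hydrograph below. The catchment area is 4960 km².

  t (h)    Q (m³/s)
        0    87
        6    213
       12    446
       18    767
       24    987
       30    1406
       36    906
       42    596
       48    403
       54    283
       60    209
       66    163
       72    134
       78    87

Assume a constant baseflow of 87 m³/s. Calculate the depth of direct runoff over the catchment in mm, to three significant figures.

Direct runoff: 0.0, 126.0, 359.0, 680.0, 900.0, 1319.0, 819.0, 509.0, 316.0, 196.0, 122.0, 76.0, 47.0, 0.0 m³/s; ΣQ_DR = 5469 m³/s.
V = ΣQ_DR · Δt = 5469 × 21600 s = 1.181 × 10^8 m³.
Over A = 4960 km², depth = V / A = 23.8 mm.

d ≈ 23.8 mm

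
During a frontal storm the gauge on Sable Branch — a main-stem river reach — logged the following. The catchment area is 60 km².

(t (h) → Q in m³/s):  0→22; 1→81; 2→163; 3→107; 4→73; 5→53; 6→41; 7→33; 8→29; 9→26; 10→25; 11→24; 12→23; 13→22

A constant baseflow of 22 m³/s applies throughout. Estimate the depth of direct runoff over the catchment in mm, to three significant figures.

d ≈ 24.8 mm

Direct runoff: 0.0, 59.0, 141.0, 85.0, 51.0, 31.0, 19.0, 11.0, 7.0, 4.0, 3.0, 2.0, 1.0, 0.0 m³/s; ΣQ_DR = 414.0 m³/s.
V = ΣQ_DR · Δt = 414.0 × 3600 s = 1.490 × 10^6 m³.
Over A = 60 km², depth = V / A = 24.8 mm.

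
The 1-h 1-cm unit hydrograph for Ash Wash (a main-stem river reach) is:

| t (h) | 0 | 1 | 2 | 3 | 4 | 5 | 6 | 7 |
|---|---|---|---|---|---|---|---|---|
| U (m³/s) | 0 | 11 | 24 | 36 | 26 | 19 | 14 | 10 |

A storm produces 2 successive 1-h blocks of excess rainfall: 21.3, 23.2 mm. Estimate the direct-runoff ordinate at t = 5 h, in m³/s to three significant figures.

Q ≈ 101 m³/s

By discrete convolution, Q_j = Σ (P_i / 10 mm) · U_{j−i}.
At t = 5 h (j=5): Q = (21.3/10)·19 + (23.2/10)·26 = 101 m³/s.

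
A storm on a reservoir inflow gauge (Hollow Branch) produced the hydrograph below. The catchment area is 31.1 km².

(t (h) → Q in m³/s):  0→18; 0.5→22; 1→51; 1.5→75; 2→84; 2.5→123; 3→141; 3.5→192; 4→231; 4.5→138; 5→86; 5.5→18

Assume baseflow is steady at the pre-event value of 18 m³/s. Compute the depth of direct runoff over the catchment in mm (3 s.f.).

Direct runoff: 0.0, 4.0, 33.0, 57.0, 66.0, 105.0, 123.0, 174.0, 213.0, 120.0, 68.0, 0.0 m³/s; ΣQ_DR = 963.0 m³/s.
V = ΣQ_DR · Δt = 963.0 × 1800 s = 1.733 × 10^6 m³.
Over A = 31.1 km², depth = V / A = 55.7 mm.

d ≈ 55.7 mm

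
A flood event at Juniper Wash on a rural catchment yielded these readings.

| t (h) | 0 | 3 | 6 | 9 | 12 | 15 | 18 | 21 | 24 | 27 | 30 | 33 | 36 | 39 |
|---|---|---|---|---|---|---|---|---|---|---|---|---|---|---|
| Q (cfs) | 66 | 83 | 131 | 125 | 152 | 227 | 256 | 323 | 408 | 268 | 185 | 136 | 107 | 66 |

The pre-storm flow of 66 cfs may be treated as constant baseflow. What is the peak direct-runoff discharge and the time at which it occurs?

Subtracting baseflow gives direct-runoff ordinates: 0.0, 17.0, 65.0, 59.0, 86.0, 161.0, 190.0, 257.0, 342.0, 202.0, 119.0, 70.0, 41.0, 0.0 cfs.
The maximum is 342.0 cfs, occurring at the reading for t = 24 h.

Q_p = 342.0 cfs at t = 24 h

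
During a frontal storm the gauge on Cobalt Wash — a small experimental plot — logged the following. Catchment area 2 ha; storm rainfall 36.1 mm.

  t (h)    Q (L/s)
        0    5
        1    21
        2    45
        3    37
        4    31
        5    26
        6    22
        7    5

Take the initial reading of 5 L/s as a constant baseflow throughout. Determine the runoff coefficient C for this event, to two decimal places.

C ≈ 0.76

ΣQ_DR = 152.0 L/s; V = ΣQ_DR·Δt = 5.472 × 10^5 L.
Runoff depth d = V / A = 27.36 mm.
C = d / P = 27.36 / 36.1 = 0.76.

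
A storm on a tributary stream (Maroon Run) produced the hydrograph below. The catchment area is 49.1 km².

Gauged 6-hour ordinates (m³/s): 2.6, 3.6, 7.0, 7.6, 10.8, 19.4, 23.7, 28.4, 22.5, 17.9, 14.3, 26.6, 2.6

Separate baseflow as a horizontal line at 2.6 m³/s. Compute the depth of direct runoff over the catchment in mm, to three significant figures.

Direct runoff: 0.0, 1.0, 4.4, 5.0, 8.2, 16.8, 21.1, 25.8, 19.9, 15.3, 11.7, 24.0, 0.0 m³/s; ΣQ_DR = 153.2 m³/s.
V = ΣQ_DR · Δt = 153.2 × 21600 s = 3.309 × 10^6 m³.
Over A = 49.1 km², depth = V / A = 67.4 mm.

d ≈ 67.4 mm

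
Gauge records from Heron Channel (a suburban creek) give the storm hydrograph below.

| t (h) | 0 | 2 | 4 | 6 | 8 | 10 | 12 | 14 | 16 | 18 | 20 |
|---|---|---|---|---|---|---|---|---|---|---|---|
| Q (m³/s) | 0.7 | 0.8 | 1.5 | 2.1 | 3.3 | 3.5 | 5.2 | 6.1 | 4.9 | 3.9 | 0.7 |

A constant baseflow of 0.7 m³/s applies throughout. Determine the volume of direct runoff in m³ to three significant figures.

V ≈ 1.80 × 10^5 m³

Direct-runoff ordinates (Q − Q_b): 0.0, 0.1, 0.8, 1.4, 2.6, 2.8, 4.5, 5.4, 4.2, 3.2, 0.0 m³/s.
ΣQ_DR = 25.00 m³/s.
With Δt = 2 h = 7200 s, V = ΣQ_DR · Δt = 25.00 × 7200 = 1.80 × 10^5 m³.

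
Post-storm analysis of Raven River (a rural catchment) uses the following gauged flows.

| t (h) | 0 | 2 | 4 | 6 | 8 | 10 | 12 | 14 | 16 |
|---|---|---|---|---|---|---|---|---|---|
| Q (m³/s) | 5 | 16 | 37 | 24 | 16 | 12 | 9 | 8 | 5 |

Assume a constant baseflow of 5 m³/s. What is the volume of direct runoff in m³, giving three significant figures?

V ≈ 6.26 × 10^5 m³

Direct-runoff ordinates (Q − Q_b): 0.0, 11.0, 32.0, 19.0, 11.0, 7.0, 4.0, 3.0, 0.0 m³/s.
ΣQ_DR = 87.00 m³/s.
With Δt = 2 h = 7200 s, V = ΣQ_DR · Δt = 87.00 × 7200 = 6.26 × 10^5 m³.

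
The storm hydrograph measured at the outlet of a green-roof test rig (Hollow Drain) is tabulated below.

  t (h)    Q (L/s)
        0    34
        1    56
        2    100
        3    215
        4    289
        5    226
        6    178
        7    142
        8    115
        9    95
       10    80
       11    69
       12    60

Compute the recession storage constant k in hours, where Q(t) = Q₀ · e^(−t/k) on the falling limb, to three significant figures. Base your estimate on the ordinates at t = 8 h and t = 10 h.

On the falling limb, Q drops from 115 to 80 L/s between t = 8 h and t = 10 h (Δt = 2 h).
k = −Δt / ln(Q₂/Q₁) = −2 / ln(80/115) = 5.51 h.

k ≈ 5.51 h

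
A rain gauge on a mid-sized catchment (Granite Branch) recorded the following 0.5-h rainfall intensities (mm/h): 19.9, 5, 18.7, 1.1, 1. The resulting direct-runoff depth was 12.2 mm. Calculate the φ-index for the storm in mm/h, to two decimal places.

Only the 2 blocks with intensity above φ contribute runoff: 19.9, 18.7 mm/h.
Σ(I−φ)·Δt = d  ⇒  (19.9+18.7 − 2φ)·0.5 = 12.2
φ = (38.60 − 12.2/0.5) / 2 = 7.10 mm/h.

φ ≈ 7.10 mm/h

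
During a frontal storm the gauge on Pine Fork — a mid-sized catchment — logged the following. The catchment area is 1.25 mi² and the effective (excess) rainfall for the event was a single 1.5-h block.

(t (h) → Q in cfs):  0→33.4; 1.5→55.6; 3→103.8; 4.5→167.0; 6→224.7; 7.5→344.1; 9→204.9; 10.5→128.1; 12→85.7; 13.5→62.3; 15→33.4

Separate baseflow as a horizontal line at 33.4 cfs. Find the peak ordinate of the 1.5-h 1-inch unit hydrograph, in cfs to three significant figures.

U_p ≈ 155 cfs

Direct runoff: 0.0, 22.2, 70.4, 133.6, 191.3, 310.7, 171.5, 94.7, 52.3, 28.9, 0.0 cfs; ΣQ_DR = 1076 cfs, peak = 310.7 cfs.
Runoff depth d = ΣQ_DR·Δt / A = 1076 × 5400 / (1.25 mi²) = 2.000 in.
The 1-inch UH is the DRH scaled by (1 in)/d, so U_p = 310.7 × 1/2.000 = 155 cfs.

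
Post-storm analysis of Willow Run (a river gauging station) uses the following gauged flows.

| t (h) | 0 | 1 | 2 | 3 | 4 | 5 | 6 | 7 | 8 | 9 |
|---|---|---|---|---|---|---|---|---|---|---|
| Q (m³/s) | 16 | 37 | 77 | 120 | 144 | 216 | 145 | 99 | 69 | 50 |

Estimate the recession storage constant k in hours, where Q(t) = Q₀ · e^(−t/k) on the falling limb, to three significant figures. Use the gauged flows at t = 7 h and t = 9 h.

k ≈ 2.93 h

On the falling limb, Q drops from 99 to 50 m³/s between t = 7 h and t = 9 h (Δt = 2 h).
k = −Δt / ln(Q₂/Q₁) = −2 / ln(50/99) = 2.93 h.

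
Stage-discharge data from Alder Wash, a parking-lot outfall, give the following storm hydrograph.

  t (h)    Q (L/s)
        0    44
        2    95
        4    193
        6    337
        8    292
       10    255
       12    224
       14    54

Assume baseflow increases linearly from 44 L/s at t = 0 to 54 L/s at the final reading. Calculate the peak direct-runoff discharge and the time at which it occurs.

Q_p = 288.71 L/s at t = 6 h

Subtracting baseflow gives direct-runoff ordinates: 0.00, 49.57, 146.14, 288.71, 242.29, 203.86, 171.43, 0.00 L/s.
The maximum is 288.71 L/s, occurring at the reading for t = 6 h.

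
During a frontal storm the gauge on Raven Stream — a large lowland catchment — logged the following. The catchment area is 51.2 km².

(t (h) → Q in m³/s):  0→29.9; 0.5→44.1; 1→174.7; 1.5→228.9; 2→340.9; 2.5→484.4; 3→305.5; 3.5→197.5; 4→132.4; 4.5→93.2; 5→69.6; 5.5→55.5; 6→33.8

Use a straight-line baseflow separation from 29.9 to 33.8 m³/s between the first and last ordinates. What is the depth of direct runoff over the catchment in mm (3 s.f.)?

Direct runoff: 0.00, 13.88, 144.15, 198.03, 309.70, 452.88, 273.65, 165.32, 99.90, 60.38, 36.45, 22.02, 0.00 m³/s; ΣQ_DR = 1776 m³/s.
V = ΣQ_DR · Δt = 1776 × 1800 s = 3.197 × 10^6 m³.
Over A = 51.2 km², depth = V / A = 62.4 mm.

d ≈ 62.4 mm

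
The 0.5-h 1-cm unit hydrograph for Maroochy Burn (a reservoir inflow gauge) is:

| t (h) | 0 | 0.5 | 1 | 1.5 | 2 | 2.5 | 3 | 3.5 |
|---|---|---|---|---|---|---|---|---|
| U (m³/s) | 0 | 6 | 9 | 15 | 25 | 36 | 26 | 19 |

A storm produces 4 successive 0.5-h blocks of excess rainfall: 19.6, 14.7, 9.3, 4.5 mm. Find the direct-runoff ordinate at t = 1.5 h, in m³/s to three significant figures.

By discrete convolution, Q_j = Σ (P_i / 10 mm) · U_{j−i}.
At t = 1.5 h (j=3): Q = (19.6/10)·15 + (14.7/10)·9 + (9.3/10)·6 + (4.5/10)·0 = 48.2 m³/s.

Q ≈ 48.2 m³/s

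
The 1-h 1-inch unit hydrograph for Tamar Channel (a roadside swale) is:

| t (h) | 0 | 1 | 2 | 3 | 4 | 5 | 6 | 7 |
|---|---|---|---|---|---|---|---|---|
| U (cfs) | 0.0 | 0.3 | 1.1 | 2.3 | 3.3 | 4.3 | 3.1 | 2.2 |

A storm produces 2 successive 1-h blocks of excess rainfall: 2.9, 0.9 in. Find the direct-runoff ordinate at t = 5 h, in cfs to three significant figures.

By discrete convolution, Q_j = Σ (P_i / 1 in) · U_{j−i}.
At t = 5 h (j=5): Q = (2.9/1)·4.3 + (0.9/1)·3.3 = 15.4 cfs.

Q ≈ 15.4 cfs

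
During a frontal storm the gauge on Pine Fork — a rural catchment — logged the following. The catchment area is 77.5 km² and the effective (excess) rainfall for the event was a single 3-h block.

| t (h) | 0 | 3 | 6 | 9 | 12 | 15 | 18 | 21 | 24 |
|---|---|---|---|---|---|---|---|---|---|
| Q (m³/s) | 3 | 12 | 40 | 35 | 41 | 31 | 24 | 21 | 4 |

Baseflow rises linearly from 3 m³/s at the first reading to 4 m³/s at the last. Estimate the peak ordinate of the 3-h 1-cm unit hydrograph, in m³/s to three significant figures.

U_p ≈ 15.0 m³/s

Direct runoff: 0.00, 8.88, 36.75, 31.62, 37.50, 27.38, 20.25, 17.12, 0.00 m³/s; ΣQ_DR = 179.5 m³/s, peak = 37.50 m³/s.
Runoff depth d = ΣQ_DR·Δt / A = 179.5 × 10800 / (77.5 km²) = 25.01 mm.
The 1-cm UH is the DRH scaled by (10 mm)/d, so U_p = 37.50 × 10/25.01 = 15.0 m³/s.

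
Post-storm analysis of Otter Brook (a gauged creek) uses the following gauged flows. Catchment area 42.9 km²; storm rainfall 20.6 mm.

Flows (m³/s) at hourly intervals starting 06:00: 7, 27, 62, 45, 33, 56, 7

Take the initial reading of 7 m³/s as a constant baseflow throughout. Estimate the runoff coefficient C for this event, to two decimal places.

ΣQ_DR = 188.0 m³/s; V = ΣQ_DR·Δt = 6.768 × 10^5 m³.
Runoff depth d = V / A = 15.78 mm.
C = d / P = 15.78 / 20.6 = 0.77.

C ≈ 0.77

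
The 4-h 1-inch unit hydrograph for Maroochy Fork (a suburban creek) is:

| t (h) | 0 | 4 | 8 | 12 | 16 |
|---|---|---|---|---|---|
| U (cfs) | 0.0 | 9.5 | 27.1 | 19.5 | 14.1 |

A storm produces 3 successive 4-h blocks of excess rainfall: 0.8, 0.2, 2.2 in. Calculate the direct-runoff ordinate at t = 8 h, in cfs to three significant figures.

By discrete convolution, Q_j = Σ (P_i / 1 in) · U_{j−i}.
At t = 8 h (j=2): Q = (0.8/1)·27.1 + (0.2/1)·9.5 + (2.2/1)·0.0 = 23.6 cfs.

Q ≈ 23.6 cfs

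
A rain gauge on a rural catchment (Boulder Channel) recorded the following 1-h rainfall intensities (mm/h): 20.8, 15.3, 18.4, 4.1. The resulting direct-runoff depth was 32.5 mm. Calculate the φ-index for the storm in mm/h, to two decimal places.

φ ≈ 7.33 mm/h

Only the 3 blocks with intensity above φ contribute runoff: 20.8, 15.3, 18.4 mm/h.
Σ(I−φ)·Δt = d  ⇒  (20.8+15.3+18.4 − 3φ)·1 = 32.5
φ = (54.50 − 32.5/1) / 3 = 7.33 mm/h.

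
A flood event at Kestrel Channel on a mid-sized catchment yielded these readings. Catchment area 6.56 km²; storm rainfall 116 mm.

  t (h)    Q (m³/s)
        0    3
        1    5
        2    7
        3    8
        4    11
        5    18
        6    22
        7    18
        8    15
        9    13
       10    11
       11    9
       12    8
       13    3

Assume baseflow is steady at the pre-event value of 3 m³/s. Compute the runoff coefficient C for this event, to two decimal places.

C ≈ 0.52

ΣQ_DR = 109.0 m³/s; V = ΣQ_DR·Δt = 3.924 × 10^5 m³.
Runoff depth d = V / A = 59.82 mm.
C = d / P = 59.82 / 116 = 0.52.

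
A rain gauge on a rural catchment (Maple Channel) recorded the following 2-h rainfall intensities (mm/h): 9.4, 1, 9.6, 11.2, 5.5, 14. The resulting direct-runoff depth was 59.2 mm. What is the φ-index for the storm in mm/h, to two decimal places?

φ ≈ 4.02 mm/h

Only the 5 blocks with intensity above φ contribute runoff: 9.4, 9.6, 11.2, 5.5, 14 mm/h.
Σ(I−φ)·Δt = d  ⇒  (9.4+9.6+11.2+5.5+14 − 5φ)·2 = 59.2
φ = (49.70 − 59.2/2) / 5 = 4.02 mm/h.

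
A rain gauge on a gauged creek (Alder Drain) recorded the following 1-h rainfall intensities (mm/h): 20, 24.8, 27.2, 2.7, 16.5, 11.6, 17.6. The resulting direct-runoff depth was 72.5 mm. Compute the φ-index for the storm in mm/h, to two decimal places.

φ ≈ 7.53 mm/h

Only the 6 blocks with intensity above φ contribute runoff: 20, 24.8, 27.2, 16.5, 11.6, 17.6 mm/h.
Σ(I−φ)·Δt = d  ⇒  (20+24.8+27.2+16.5+11.6+17.6 − 6φ)·1 = 72.5
φ = (117.7 − 72.5/1) / 6 = 7.53 mm/h.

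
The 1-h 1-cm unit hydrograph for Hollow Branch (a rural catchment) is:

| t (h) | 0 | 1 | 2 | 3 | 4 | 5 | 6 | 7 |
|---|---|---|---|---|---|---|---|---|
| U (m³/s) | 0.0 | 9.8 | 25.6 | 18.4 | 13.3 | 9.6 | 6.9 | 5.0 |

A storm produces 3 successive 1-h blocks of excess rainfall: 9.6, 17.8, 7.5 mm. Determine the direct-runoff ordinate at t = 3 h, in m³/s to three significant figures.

Q ≈ 70.6 m³/s

By discrete convolution, Q_j = Σ (P_i / 10 mm) · U_{j−i}.
At t = 3 h (j=3): Q = (9.6/10)·18.4 + (17.8/10)·25.6 + (7.5/10)·9.8 = 70.6 m³/s.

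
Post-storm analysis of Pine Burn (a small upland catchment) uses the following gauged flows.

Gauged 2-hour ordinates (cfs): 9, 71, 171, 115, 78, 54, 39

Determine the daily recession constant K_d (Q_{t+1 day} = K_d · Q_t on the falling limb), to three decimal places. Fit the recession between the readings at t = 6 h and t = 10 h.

Between t = 6 h and t = 10 h the flow falls from 115 to 54 cfs over 2×2 h = 4 h.
Per-interval ratio K = (54/115)^(1/2) = 0.6852; K_d = K^(24/2) = 0.011.

K_d ≈ 0.011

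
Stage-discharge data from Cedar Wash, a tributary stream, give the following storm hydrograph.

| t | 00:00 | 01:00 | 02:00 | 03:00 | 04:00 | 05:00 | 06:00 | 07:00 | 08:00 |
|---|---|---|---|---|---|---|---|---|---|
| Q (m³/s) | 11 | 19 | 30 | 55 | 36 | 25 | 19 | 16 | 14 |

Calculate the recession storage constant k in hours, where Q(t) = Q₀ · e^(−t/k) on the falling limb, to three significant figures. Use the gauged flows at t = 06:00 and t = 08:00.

On the falling limb, Q drops from 19 to 14 m³/s between t = 06:00 and t = 08:00 (Δt = 2 h).
k = −Δt / ln(Q₂/Q₁) = −2 / ln(14/19) = 6.55 h.

k ≈ 6.55 h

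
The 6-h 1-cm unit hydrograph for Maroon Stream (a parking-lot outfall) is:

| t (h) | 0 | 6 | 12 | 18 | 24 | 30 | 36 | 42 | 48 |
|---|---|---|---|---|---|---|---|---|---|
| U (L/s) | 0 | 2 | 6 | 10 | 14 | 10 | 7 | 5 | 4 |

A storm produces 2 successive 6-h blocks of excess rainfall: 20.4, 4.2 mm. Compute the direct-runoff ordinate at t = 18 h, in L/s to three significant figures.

By discrete convolution, Q_j = Σ (P_i / 10 mm) · U_{j−i}.
At t = 18 h (j=3): Q = (20.4/10)·10 + (4.2/10)·6 = 22.9 L/s.

Q ≈ 22.9 L/s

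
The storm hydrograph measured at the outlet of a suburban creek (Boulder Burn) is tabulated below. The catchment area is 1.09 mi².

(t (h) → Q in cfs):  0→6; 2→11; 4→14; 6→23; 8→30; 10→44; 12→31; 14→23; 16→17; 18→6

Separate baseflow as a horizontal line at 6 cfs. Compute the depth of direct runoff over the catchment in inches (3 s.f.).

d ≈ 0.412 in

Direct runoff: 0.0, 5.0, 8.0, 17.0, 24.0, 38.0, 25.0, 17.0, 11.0, 0.0 cfs; ΣQ_DR = 145.0 cfs.
V = ΣQ_DR · Δt = 145.0 × 7200 s = 1.044 × 10^6 ft³.
Over A = 1.09 mi², depth = V / A = 0.412 in.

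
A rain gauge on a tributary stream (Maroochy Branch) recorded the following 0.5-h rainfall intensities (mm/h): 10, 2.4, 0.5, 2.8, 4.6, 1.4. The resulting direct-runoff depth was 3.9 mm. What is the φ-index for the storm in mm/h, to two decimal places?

Only the 2 blocks with intensity above φ contribute runoff: 10, 4.6 mm/h.
Σ(I−φ)·Δt = d  ⇒  (10+4.6 − 2φ)·0.5 = 3.9
φ = (14.60 − 3.9/0.5) / 2 = 3.40 mm/h.

φ ≈ 3.40 mm/h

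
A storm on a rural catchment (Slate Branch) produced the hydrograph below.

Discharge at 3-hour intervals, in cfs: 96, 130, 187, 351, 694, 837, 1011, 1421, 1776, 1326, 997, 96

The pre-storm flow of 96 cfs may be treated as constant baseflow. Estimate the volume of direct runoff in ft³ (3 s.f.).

Direct-runoff ordinates (Q − Q_b): 0.0, 34.0, 91.0, 255.0, 598.0, 741.0, 915.0, 1325.0, 1680.0, 1230.0, 901.0, 0.0 cfs.
ΣQ_DR = 7770 cfs.
With Δt = 3 h = 10800 s, V = ΣQ_DR · Δt = 7770 × 10800 = 8.39 × 10^7 ft³.

V ≈ 8.39 × 10^7 ft³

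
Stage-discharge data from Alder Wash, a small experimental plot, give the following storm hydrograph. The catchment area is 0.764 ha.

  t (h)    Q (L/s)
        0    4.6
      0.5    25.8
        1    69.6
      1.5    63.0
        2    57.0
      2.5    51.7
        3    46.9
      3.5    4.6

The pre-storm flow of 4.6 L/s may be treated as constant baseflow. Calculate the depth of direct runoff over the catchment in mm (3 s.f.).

d ≈ 67.5 mm

Direct runoff: 0.0, 21.2, 65.0, 58.4, 52.4, 47.1, 42.3, 0.0 L/s; ΣQ_DR = 286.4 L/s.
V = ΣQ_DR · Δt = 286.4 × 1800 s = 5.155 × 10^5 L.
Over A = 0.764 ha, depth = V / A = 67.5 mm.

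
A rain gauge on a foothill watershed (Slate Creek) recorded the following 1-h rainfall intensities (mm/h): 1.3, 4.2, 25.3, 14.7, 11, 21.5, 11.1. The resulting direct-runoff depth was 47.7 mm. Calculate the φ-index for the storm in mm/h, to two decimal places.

φ ≈ 7.18 mm/h

Only the 5 blocks with intensity above φ contribute runoff: 25.3, 14.7, 11, 21.5, 11.1 mm/h.
Σ(I−φ)·Δt = d  ⇒  (25.3+14.7+11+21.5+11.1 − 5φ)·1 = 47.7
φ = (83.60 − 47.7/1) / 5 = 7.18 mm/h.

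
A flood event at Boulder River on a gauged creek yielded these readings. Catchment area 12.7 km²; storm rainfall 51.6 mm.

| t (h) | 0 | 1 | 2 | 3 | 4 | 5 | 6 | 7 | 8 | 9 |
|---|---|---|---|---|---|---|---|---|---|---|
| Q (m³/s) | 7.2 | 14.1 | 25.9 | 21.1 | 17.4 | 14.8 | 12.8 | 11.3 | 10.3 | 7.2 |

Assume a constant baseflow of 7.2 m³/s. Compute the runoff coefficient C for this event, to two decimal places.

ΣQ_DR = 70.10 m³/s; V = ΣQ_DR·Δt = 2.524 × 10^5 m³.
Runoff depth d = V / A = 19.87 mm.
C = d / P = 19.87 / 51.6 = 0.39.

C ≈ 0.39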